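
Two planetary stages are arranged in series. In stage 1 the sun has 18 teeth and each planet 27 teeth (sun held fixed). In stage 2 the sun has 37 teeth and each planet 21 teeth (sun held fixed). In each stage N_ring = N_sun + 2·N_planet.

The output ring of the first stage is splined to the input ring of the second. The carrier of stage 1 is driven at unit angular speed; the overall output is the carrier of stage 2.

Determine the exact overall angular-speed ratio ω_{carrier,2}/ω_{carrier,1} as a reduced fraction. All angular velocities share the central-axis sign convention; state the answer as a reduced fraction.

395/464

Stage 1: N_ring = 18 + 2·27 = 72
Stage 1: 18(ω_s−ω_c) = −72(ω_r−ω_c),  ω_s=0, ω_c=1
Stage 1: ω_r = 1 − (18/72)(0−1) = 5/4
  ⇒ ω_r¹/ω_c¹ = 5/4
Stage 2: N_ring = 37 + 2·21 = 79
Stage 2: 37(ω_s−ω_c) = −79(ω_r−ω_c),  ω_s=0, ω_r=1
Stage 2: 37(0−ω_c) = −79(1−ω_c)  ⇒  116ω_c = 79  ⇒  ω_c = 79/116
  ⇒ ω_c²/ω_r² = 79/116
Coupling ω_r² = ω_r¹ ⇒ overall = 5/4 × 79/116 = 395/464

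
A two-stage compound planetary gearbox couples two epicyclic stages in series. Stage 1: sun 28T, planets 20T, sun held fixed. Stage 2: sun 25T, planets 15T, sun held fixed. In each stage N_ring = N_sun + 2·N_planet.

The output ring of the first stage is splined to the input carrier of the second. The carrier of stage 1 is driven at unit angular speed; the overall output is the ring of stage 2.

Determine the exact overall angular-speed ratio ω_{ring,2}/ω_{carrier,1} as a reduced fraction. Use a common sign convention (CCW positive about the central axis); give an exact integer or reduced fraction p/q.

Stage 1: N_ring = 28 + 2·20 = 68
Stage 1: 28(ω_s−ω_c) = −68(ω_r−ω_c),  ω_s=0, ω_c=1
Stage 1: ω_r = 1 − (28/68)(0−1) = 24/17
  ⇒ ω_r¹/ω_c¹ = 24/17
Stage 2: N_ring = 25 + 2·15 = 55
Stage 2: 25(ω_s−ω_c) = −55(ω_r−ω_c),  ω_s=0, ω_c=1
Stage 2: ω_r = 1 − (25/55)(0−1) = 16/11
  ⇒ ω_r²/ω_c² = 16/11
Coupling ω_c² = ω_r¹ ⇒ overall = 24/17 × 16/11 = 384/187

384/187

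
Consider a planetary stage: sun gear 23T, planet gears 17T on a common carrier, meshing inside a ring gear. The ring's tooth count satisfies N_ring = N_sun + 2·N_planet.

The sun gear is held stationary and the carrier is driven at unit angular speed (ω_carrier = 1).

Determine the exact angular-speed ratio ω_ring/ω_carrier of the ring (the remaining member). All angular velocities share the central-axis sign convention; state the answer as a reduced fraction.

N_ring = 23 + 2·17 = 57
23(ω_s−ω_c) = −57(ω_r−ω_c),  ω_s=0, ω_c=1
ω_r = 1 − (23/57)(0−1) = 80/57
ω_r/ω_c = 80/57

80/57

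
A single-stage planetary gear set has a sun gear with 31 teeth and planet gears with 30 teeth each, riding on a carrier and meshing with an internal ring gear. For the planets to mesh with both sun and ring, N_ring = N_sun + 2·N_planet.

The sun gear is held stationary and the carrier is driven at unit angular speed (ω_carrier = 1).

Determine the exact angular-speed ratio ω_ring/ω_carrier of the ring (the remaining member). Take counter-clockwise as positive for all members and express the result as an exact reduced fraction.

N_ring = 31 + 2·30 = 91
31(ω_s−ω_c) = −91(ω_r−ω_c),  ω_s=0, ω_c=1
ω_r = 1 − (31/91)(0−1) = 122/91
ω_r/ω_c = 122/91

122/91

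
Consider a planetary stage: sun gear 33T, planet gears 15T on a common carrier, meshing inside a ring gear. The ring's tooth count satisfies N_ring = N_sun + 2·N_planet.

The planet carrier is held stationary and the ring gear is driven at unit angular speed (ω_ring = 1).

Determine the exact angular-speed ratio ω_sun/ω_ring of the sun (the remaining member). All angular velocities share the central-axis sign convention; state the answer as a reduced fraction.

N_ring = 33 + 2·15 = 63
33(ω_s−ω_c) = −63(ω_r−ω_c),  ω_c=0, ω_r=1
ω_s = 0 − (63/33)(1−0) = -21/11
ω_s/ω_r = -21/11

-21/11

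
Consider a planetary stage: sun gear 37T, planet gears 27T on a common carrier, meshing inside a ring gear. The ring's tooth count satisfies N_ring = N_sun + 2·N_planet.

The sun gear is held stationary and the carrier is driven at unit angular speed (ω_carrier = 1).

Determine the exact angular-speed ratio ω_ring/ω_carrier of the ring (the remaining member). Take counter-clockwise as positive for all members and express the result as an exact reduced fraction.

N_ring = 37 + 2·27 = 91
37(ω_s−ω_c) = −91(ω_r−ω_c),  ω_s=0, ω_c=1
ω_r = 1 − (37/91)(0−1) = 128/91
ω_r/ω_c = 128/91

128/91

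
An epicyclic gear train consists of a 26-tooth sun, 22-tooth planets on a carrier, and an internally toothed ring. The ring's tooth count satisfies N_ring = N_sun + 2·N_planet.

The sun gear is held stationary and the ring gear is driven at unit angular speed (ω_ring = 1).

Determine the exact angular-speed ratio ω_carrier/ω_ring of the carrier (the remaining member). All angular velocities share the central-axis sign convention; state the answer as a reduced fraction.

N_ring = 26 + 2·22 = 70
26(ω_s−ω_c) = −70(ω_r−ω_c),  ω_s=0, ω_r=1
26(0−ω_c) = −70(1−ω_c)  ⇒  96ω_c = 70  ⇒  ω_c = 35/48
ω_c/ω_r = 35/48

35/48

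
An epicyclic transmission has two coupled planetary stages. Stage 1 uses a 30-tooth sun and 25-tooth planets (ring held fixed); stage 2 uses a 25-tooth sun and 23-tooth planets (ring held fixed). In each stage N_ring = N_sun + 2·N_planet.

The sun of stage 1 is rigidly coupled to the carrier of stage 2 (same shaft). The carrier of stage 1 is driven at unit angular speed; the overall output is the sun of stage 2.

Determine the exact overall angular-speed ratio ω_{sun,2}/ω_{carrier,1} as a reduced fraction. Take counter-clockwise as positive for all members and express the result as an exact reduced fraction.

Stage 1: N_ring = 30 + 2·25 = 80
Stage 1: 30(ω_s−ω_c) = −80(ω_r−ω_c),  ω_r=0, ω_c=1
Stage 1: ω_s = 1 − (80/30)(0−1) = 11/3
  ⇒ ω_s¹/ω_c¹ = 11/3
Stage 2: N_ring = 25 + 2·23 = 71
Stage 2: 25(ω_s−ω_c) = −71(ω_r−ω_c),  ω_r=0, ω_c=1
Stage 2: ω_s = 1 − (71/25)(0−1) = 96/25
  ⇒ ω_s²/ω_c² = 96/25
Coupling ω_c² = ω_s¹ ⇒ overall = 11/3 × 96/25 = 352/25

352/25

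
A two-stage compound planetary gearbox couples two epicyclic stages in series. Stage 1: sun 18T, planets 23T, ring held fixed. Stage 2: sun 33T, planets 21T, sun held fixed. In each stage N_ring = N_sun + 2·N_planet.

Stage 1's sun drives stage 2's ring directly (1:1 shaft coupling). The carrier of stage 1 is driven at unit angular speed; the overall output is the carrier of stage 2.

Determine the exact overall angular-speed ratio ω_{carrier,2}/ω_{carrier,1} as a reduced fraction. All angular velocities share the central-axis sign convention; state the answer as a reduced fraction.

1025/324

Stage 1: N_ring = 18 + 2·23 = 64
Stage 1: 18(ω_s−ω_c) = −64(ω_r−ω_c),  ω_r=0, ω_c=1
Stage 1: ω_s = 1 − (64/18)(0−1) = 41/9
  ⇒ ω_s¹/ω_c¹ = 41/9
Stage 2: N_ring = 33 + 2·21 = 75
Stage 2: 33(ω_s−ω_c) = −75(ω_r−ω_c),  ω_s=0, ω_r=1
Stage 2: 33(0−ω_c) = −75(1−ω_c)  ⇒  108ω_c = 75  ⇒  ω_c = 25/36
  ⇒ ω_c²/ω_r² = 25/36
Coupling ω_r² = ω_s¹ ⇒ overall = 41/9 × 25/36 = 1025/324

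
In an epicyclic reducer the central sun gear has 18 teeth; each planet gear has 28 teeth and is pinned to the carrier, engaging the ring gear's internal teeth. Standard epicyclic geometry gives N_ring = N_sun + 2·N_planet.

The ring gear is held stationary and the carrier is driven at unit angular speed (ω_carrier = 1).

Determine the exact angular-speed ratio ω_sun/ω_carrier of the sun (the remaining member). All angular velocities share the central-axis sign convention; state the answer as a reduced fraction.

46/9

N_ring = 18 + 2·28 = 74
18(ω_s−ω_c) = −74(ω_r−ω_c),  ω_r=0, ω_c=1
ω_s = 1 − (74/18)(0−1) = 46/9
ω_s/ω_c = 46/9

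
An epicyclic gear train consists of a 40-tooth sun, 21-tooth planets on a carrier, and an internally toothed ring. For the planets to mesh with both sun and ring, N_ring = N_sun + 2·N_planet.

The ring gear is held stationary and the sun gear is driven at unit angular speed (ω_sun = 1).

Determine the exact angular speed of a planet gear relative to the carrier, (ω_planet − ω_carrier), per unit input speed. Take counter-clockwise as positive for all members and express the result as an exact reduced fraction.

N_ring = 40 + 2·21 = 82
40(ω_s−ω_c) = −82(ω_r−ω_c),  ω_r=0, ω_s=1
40(1−ω_c) = −82(0−ω_c)  ⇒  122ω_c = 40  ⇒  ω_c = 20/61
sun–planet: 40·(1−20/61) = −21·(ω_p−ω_c)  ⇒  ω_p−ω_c = −(40/21)·(41/61) = -1640/1281

-1640/1281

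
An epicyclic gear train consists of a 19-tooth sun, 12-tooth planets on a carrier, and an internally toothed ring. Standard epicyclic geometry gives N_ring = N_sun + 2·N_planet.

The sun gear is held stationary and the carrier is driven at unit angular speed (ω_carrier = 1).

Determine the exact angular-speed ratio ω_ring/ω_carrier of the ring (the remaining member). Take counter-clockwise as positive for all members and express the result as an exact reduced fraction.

N_ring = 19 + 2·12 = 43
19(ω_s−ω_c) = −43(ω_r−ω_c),  ω_s=0, ω_c=1
ω_r = 1 − (19/43)(0−1) = 62/43
ω_r/ω_c = 62/43

62/43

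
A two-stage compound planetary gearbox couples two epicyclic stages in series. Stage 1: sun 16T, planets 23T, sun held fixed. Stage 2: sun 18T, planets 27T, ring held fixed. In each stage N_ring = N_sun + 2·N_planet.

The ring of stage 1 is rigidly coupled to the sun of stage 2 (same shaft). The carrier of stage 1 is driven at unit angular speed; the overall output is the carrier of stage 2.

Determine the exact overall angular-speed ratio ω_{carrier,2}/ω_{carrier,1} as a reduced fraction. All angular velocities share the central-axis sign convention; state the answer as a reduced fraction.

Stage 1: N_ring = 16 + 2·23 = 62
Stage 1: 16(ω_s−ω_c) = −62(ω_r−ω_c),  ω_s=0, ω_c=1
Stage 1: ω_r = 1 − (16/62)(0−1) = 39/31
  ⇒ ω_r¹/ω_c¹ = 39/31
Stage 2: N_ring = 18 + 2·27 = 72
Stage 2: 18(ω_s−ω_c) = −72(ω_r−ω_c),  ω_r=0, ω_s=1
Stage 2: 18(1−ω_c) = −72(0−ω_c)  ⇒  90ω_c = 18  ⇒  ω_c = 1/5
  ⇒ ω_c²/ω_s² = 1/5
Coupling ω_s² = ω_r¹ ⇒ overall = 39/31 × 1/5 = 39/155

39/155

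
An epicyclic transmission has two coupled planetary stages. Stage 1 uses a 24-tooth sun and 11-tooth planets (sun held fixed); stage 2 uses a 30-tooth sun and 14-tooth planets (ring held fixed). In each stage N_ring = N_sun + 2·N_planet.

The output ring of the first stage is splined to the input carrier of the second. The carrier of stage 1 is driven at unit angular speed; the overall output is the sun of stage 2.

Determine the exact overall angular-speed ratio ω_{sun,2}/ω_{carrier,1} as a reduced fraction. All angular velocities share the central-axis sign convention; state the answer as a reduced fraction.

Stage 1: N_ring = 24 + 2·11 = 46
Stage 1: 24(ω_s−ω_c) = −46(ω_r−ω_c),  ω_s=0, ω_c=1
Stage 1: ω_r = 1 − (24/46)(0−1) = 35/23
  ⇒ ω_r¹/ω_c¹ = 35/23
Stage 2: N_ring = 30 + 2·14 = 58
Stage 2: 30(ω_s−ω_c) = −58(ω_r−ω_c),  ω_r=0, ω_c=1
Stage 2: ω_s = 1 − (58/30)(0−1) = 44/15
  ⇒ ω_s²/ω_c² = 44/15
Coupling ω_c² = ω_r¹ ⇒ overall = 35/23 × 44/15 = 308/69

308/69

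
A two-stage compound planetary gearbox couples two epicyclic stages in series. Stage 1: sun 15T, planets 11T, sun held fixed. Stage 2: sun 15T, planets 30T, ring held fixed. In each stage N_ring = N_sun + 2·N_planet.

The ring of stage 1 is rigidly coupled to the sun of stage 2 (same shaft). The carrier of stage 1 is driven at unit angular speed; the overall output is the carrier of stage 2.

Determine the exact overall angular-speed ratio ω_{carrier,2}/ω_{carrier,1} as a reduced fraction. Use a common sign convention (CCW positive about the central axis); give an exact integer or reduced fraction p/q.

26/111

Stage 1: N_ring = 15 + 2·11 = 37
Stage 1: 15(ω_s−ω_c) = −37(ω_r−ω_c),  ω_s=0, ω_c=1
Stage 1: ω_r = 1 − (15/37)(0−1) = 52/37
  ⇒ ω_r¹/ω_c¹ = 52/37
Stage 2: N_ring = 15 + 2·30 = 75
Stage 2: 15(ω_s−ω_c) = −75(ω_r−ω_c),  ω_r=0, ω_s=1
Stage 2: 15(1−ω_c) = −75(0−ω_c)  ⇒  90ω_c = 15  ⇒  ω_c = 1/6
  ⇒ ω_c²/ω_s² = 1/6
Coupling ω_s² = ω_r¹ ⇒ overall = 52/37 × 1/6 = 26/111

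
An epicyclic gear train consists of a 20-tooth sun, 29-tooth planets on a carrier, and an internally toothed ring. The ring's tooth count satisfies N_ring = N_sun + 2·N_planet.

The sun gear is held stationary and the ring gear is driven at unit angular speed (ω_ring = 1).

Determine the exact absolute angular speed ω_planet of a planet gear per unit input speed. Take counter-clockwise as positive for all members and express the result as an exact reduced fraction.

39/29

N_ring = 20 + 2·29 = 78
20(ω_s−ω_c) = −78(ω_r−ω_c),  ω_s=0, ω_r=1
20(0−ω_c) = −78(1−ω_c)  ⇒  98ω_c = 78  ⇒  ω_c = 39/49
sun–planet: 20·(0−39/49) = −29·(ω_p−ω_c)  ⇒  ω_p−ω_c = −(20/29)·(-39/49) = 780/1421
ω_p = 39/49 + 780/1421 = 39/29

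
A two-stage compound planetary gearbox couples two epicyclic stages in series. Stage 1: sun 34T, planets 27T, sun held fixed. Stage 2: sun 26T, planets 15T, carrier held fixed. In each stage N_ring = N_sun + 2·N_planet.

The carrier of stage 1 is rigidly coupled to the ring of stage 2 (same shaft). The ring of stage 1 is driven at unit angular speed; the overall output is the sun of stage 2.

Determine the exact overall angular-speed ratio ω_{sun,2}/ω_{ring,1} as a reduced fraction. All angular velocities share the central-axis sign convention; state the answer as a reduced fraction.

Stage 1: N_ring = 34 + 2·27 = 88
Stage 1: 34(ω_s−ω_c) = −88(ω_r−ω_c),  ω_s=0, ω_r=1
Stage 1: 34(0−ω_c) = −88(1−ω_c)  ⇒  122ω_c = 88  ⇒  ω_c = 44/61
  ⇒ ω_c¹/ω_r¹ = 44/61
Stage 2: N_ring = 26 + 2·15 = 56
Stage 2: 26(ω_s−ω_c) = −56(ω_r−ω_c),  ω_c=0, ω_r=1
Stage 2: ω_s = 0 − (56/26)(1−0) = -28/13
  ⇒ ω_s²/ω_r² = -28/13
Coupling ω_r² = ω_c¹ ⇒ overall = 44/61 × -28/13 = -1232/793

-1232/793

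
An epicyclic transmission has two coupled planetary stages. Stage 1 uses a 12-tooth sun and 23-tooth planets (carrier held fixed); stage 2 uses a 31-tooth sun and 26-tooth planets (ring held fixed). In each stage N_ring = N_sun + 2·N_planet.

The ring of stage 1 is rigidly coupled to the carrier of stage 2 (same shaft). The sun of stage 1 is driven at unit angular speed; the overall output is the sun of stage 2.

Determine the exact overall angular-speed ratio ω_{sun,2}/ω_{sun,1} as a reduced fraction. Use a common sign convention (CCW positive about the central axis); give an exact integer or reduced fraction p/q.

-684/899

Stage 1: N_ring = 12 + 2·23 = 58
Stage 1: 12(ω_s−ω_c) = −58(ω_r−ω_c),  ω_c=0, ω_s=1
Stage 1: ω_r = 0 − (12/58)(1−0) = -6/29
  ⇒ ω_r¹/ω_s¹ = -6/29
Stage 2: N_ring = 31 + 2·26 = 83
Stage 2: 31(ω_s−ω_c) = −83(ω_r−ω_c),  ω_r=0, ω_c=1
Stage 2: ω_s = 1 − (83/31)(0−1) = 114/31
  ⇒ ω_s²/ω_c² = 114/31
Coupling ω_c² = ω_r¹ ⇒ overall = -6/29 × 114/31 = -684/899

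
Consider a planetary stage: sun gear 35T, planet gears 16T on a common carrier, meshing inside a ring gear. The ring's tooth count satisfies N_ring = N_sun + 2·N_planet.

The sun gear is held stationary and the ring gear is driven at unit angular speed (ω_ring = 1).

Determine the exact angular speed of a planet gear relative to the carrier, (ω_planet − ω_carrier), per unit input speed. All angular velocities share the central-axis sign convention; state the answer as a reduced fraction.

N_ring = 35 + 2·16 = 67
35(ω_s−ω_c) = −67(ω_r−ω_c),  ω_s=0, ω_r=1
35(0−ω_c) = −67(1−ω_c)  ⇒  102ω_c = 67  ⇒  ω_c = 67/102
sun–planet: 35·(0−67/102) = −16·(ω_p−ω_c)  ⇒  ω_p−ω_c = −(35/16)·(-67/102) = 2345/1632

2345/1632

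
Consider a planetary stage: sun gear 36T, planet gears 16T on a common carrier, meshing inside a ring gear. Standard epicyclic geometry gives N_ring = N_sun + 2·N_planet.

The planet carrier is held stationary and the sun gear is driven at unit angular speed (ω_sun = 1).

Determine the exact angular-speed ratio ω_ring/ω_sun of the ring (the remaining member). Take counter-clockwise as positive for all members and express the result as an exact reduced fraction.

-9/17

N_ring = 36 + 2·16 = 68
36(ω_s−ω_c) = −68(ω_r−ω_c),  ω_c=0, ω_s=1
ω_r = 0 − (36/68)(1−0) = -9/17
ω_r/ω_s = -9/17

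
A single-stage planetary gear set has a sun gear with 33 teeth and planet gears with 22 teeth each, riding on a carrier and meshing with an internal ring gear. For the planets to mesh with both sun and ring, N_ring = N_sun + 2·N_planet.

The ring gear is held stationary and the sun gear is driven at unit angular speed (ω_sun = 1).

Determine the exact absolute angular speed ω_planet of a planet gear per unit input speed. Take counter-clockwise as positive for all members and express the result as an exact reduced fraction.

-3/4

N_ring = 33 + 2·22 = 77
33(ω_s−ω_c) = −77(ω_r−ω_c),  ω_r=0, ω_s=1
33(1−ω_c) = −77(0−ω_c)  ⇒  110ω_c = 33  ⇒  ω_c = 3/10
sun–planet: 33·(1−3/10) = −22·(ω_p−ω_c)  ⇒  ω_p−ω_c = −(33/22)·(7/10) = -21/20
ω_p = 3/10 − 21/20 = -3/4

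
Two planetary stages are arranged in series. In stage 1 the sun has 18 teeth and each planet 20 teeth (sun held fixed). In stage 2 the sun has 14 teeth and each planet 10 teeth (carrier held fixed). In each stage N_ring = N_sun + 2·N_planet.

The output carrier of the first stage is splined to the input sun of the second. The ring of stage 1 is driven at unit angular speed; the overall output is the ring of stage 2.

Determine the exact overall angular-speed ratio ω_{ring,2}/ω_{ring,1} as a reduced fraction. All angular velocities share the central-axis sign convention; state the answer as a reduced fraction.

Stage 1: N_ring = 18 + 2·20 = 58
Stage 1: 18(ω_s−ω_c) = −58(ω_r−ω_c),  ω_s=0, ω_r=1
Stage 1: 18(0−ω_c) = −58(1−ω_c)  ⇒  76ω_c = 58  ⇒  ω_c = 29/38
  ⇒ ω_c¹/ω_r¹ = 29/38
Stage 2: N_ring = 14 + 2·10 = 34
Stage 2: 14(ω_s−ω_c) = −34(ω_r−ω_c),  ω_c=0, ω_s=1
Stage 2: ω_r = 0 − (14/34)(1−0) = -7/17
  ⇒ ω_r²/ω_s² = -7/17
Coupling ω_s² = ω_c¹ ⇒ overall = 29/38 × -7/17 = -203/646

-203/646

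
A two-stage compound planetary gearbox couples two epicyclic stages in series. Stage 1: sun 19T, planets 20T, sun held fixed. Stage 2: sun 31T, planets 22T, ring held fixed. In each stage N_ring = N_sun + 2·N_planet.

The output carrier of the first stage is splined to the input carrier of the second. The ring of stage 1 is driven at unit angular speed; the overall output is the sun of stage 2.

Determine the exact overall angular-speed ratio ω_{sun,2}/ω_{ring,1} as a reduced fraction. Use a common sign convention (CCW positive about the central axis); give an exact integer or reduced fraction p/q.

3127/1209

Stage 1: N_ring = 19 + 2·20 = 59
Stage 1: 19(ω_s−ω_c) = −59(ω_r−ω_c),  ω_s=0, ω_r=1
Stage 1: 19(0−ω_c) = −59(1−ω_c)  ⇒  78ω_c = 59  ⇒  ω_c = 59/78
  ⇒ ω_c¹/ω_r¹ = 59/78
Stage 2: N_ring = 31 + 2·22 = 75
Stage 2: 31(ω_s−ω_c) = −75(ω_r−ω_c),  ω_r=0, ω_c=1
Stage 2: ω_s = 1 − (75/31)(0−1) = 106/31
  ⇒ ω_s²/ω_c² = 106/31
Coupling ω_c² = ω_c¹ ⇒ overall = 59/78 × 106/31 = 3127/1209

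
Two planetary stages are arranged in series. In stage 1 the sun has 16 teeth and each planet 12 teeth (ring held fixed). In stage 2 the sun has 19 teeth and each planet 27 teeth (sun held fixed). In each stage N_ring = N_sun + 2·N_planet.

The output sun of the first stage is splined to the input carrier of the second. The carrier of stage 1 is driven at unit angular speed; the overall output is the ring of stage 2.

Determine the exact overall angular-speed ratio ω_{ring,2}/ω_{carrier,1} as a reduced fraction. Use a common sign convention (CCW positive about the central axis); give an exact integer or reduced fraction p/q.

322/73

Stage 1: N_ring = 16 + 2·12 = 40
Stage 1: 16(ω_s−ω_c) = −40(ω_r−ω_c),  ω_r=0, ω_c=1
Stage 1: ω_s = 1 − (40/16)(0−1) = 7/2
  ⇒ ω_s¹/ω_c¹ = 7/2
Stage 2: N_ring = 19 + 2·27 = 73
Stage 2: 19(ω_s−ω_c) = −73(ω_r−ω_c),  ω_s=0, ω_c=1
Stage 2: ω_r = 1 − (19/73)(0−1) = 92/73
  ⇒ ω_r²/ω_c² = 92/73
Coupling ω_c² = ω_s¹ ⇒ overall = 7/2 × 92/73 = 322/73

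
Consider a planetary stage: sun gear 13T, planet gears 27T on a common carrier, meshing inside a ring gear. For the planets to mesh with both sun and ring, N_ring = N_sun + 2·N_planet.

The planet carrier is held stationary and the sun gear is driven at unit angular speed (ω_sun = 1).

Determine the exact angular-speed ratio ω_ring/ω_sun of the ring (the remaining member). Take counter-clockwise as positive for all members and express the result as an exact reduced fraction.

N_ring = 13 + 2·27 = 67
13(ω_s−ω_c) = −67(ω_r−ω_c),  ω_c=0, ω_s=1
ω_r = 0 − (13/67)(1−0) = -13/67
ω_r/ω_s = -13/67

-13/67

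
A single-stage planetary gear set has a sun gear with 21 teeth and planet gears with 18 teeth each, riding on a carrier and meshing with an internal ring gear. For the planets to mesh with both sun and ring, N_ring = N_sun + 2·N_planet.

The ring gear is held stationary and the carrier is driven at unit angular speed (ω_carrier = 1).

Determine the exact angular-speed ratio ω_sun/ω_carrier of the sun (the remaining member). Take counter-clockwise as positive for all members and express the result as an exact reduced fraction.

26/7

N_ring = 21 + 2·18 = 57
21(ω_s−ω_c) = −57(ω_r−ω_c),  ω_r=0, ω_c=1
ω_s = 1 − (57/21)(0−1) = 26/7
ω_s/ω_c = 26/7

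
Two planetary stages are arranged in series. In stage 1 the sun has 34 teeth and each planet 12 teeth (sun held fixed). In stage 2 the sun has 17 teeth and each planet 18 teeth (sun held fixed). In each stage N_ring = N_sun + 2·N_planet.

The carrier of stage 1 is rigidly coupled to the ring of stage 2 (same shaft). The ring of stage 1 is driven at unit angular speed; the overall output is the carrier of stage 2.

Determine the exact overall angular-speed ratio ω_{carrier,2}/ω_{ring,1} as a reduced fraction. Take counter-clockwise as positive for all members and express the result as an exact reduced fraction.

Stage 1: N_ring = 34 + 2·12 = 58
Stage 1: 34(ω_s−ω_c) = −58(ω_r−ω_c),  ω_s=0, ω_r=1
Stage 1: 34(0−ω_c) = −58(1−ω_c)  ⇒  92ω_c = 58  ⇒  ω_c = 29/46
  ⇒ ω_c¹/ω_r¹ = 29/46
Stage 2: N_ring = 17 + 2·18 = 53
Stage 2: 17(ω_s−ω_c) = −53(ω_r−ω_c),  ω_s=0, ω_r=1
Stage 2: 17(0−ω_c) = −53(1−ω_c)  ⇒  70ω_c = 53  ⇒  ω_c = 53/70
  ⇒ ω_c²/ω_r² = 53/70
Coupling ω_r² = ω_c¹ ⇒ overall = 29/46 × 53/70 = 1537/3220

1537/3220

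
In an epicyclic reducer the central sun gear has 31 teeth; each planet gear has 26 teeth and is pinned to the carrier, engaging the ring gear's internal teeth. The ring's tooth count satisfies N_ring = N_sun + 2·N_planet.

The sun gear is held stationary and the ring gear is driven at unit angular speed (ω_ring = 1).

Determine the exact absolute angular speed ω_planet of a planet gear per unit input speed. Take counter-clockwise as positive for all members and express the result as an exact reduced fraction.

N_ring = 31 + 2·26 = 83
31(ω_s−ω_c) = −83(ω_r−ω_c),  ω_s=0, ω_r=1
31(0−ω_c) = −83(1−ω_c)  ⇒  114ω_c = 83  ⇒  ω_c = 83/114
sun–planet: 31·(0−83/114) = −26·(ω_p−ω_c)  ⇒  ω_p−ω_c = −(31/26)·(-83/114) = 2573/2964
ω_p = 83/114 + 2573/2964 = 83/52

83/52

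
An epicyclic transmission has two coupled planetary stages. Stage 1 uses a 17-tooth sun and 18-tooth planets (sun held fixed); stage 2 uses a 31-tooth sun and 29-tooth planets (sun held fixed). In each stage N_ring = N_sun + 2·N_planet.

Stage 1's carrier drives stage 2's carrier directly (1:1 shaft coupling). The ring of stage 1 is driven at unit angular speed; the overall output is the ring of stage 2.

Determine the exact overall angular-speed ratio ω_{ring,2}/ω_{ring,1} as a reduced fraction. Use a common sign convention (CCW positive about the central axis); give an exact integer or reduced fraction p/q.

636/623

Stage 1: N_ring = 17 + 2·18 = 53
Stage 1: 17(ω_s−ω_c) = −53(ω_r−ω_c),  ω_s=0, ω_r=1
Stage 1: 17(0−ω_c) = −53(1−ω_c)  ⇒  70ω_c = 53  ⇒  ω_c = 53/70
  ⇒ ω_c¹/ω_r¹ = 53/70
Stage 2: N_ring = 31 + 2·29 = 89
Stage 2: 31(ω_s−ω_c) = −89(ω_r−ω_c),  ω_s=0, ω_c=1
Stage 2: ω_r = 1 − (31/89)(0−1) = 120/89
  ⇒ ω_r²/ω_c² = 120/89
Coupling ω_c² = ω_c¹ ⇒ overall = 53/70 × 120/89 = 636/623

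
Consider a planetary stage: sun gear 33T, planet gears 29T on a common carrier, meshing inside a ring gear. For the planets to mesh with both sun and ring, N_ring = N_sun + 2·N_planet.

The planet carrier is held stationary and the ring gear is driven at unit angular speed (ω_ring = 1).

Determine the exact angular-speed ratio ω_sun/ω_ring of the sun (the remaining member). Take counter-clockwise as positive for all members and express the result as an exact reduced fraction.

N_ring = 33 + 2·29 = 91
33(ω_s−ω_c) = −91(ω_r−ω_c),  ω_c=0, ω_r=1
ω_s = 0 − (91/33)(1−0) = -91/33
ω_s/ω_r = -91/33

-91/33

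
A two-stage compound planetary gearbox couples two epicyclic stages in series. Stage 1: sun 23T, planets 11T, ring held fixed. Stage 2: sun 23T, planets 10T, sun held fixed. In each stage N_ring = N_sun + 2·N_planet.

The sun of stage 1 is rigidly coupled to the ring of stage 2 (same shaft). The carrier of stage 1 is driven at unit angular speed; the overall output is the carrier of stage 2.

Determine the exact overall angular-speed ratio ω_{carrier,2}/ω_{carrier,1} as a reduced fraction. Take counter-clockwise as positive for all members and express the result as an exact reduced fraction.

1462/759

Stage 1: N_ring = 23 + 2·11 = 45
Stage 1: 23(ω_s−ω_c) = −45(ω_r−ω_c),  ω_r=0, ω_c=1
Stage 1: ω_s = 1 − (45/23)(0−1) = 68/23
  ⇒ ω_s¹/ω_c¹ = 68/23
Stage 2: N_ring = 23 + 2·10 = 43
Stage 2: 23(ω_s−ω_c) = −43(ω_r−ω_c),  ω_s=0, ω_r=1
Stage 2: 23(0−ω_c) = −43(1−ω_c)  ⇒  66ω_c = 43  ⇒  ω_c = 43/66
  ⇒ ω_c²/ω_r² = 43/66
Coupling ω_r² = ω_s¹ ⇒ overall = 68/23 × 43/66 = 1462/759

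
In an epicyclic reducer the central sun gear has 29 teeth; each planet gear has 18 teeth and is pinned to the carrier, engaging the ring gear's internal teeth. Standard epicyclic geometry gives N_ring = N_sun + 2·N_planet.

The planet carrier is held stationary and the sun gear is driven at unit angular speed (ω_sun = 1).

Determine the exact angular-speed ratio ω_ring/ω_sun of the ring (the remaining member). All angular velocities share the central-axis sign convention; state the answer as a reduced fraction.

-29/65

N_ring = 29 + 2·18 = 65
29(ω_s−ω_c) = −65(ω_r−ω_c),  ω_c=0, ω_s=1
ω_r = 0 − (29/65)(1−0) = -29/65
ω_r/ω_s = -29/65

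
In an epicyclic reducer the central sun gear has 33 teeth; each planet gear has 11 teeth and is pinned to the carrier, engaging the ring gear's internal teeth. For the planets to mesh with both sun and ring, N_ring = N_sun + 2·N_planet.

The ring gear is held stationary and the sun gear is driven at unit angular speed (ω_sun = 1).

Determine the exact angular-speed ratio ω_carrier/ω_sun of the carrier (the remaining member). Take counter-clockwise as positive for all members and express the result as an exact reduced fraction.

3/8

N_ring = 33 + 2·11 = 55
33(ω_s−ω_c) = −55(ω_r−ω_c),  ω_r=0, ω_s=1
33(1−ω_c) = −55(0−ω_c)  ⇒  88ω_c = 33  ⇒  ω_c = 3/8
ω_c/ω_s = 3/8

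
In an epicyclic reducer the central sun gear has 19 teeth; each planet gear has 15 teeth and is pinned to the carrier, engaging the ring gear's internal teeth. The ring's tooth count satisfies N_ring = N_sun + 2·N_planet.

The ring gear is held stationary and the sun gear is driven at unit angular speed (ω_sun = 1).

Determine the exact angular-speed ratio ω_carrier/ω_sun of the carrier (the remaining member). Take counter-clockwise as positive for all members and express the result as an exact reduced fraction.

19/68

N_ring = 19 + 2·15 = 49
19(ω_s−ω_c) = −49(ω_r−ω_c),  ω_r=0, ω_s=1
19(1−ω_c) = −49(0−ω_c)  ⇒  68ω_c = 19  ⇒  ω_c = 19/68
ω_c/ω_s = 19/68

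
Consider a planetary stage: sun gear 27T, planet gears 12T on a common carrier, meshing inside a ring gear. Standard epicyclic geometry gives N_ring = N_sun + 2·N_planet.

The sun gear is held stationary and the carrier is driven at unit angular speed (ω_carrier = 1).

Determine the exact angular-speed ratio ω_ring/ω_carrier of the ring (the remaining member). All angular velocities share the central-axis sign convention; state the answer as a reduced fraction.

26/17

N_ring = 27 + 2·12 = 51
27(ω_s−ω_c) = −51(ω_r−ω_c),  ω_s=0, ω_c=1
ω_r = 1 − (27/51)(0−1) = 26/17
ω_r/ω_c = 26/17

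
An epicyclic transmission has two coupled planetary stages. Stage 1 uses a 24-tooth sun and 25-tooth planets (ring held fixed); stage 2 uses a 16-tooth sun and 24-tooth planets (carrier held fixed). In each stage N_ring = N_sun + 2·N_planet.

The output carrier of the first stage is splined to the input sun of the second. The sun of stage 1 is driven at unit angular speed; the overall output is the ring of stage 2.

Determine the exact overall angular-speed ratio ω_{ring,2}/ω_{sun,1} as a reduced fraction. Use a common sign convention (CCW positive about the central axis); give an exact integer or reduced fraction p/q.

-3/49

Stage 1: N_ring = 24 + 2·25 = 74
Stage 1: 24(ω_s−ω_c) = −74(ω_r−ω_c),  ω_r=0, ω_s=1
Stage 1: 24(1−ω_c) = −74(0−ω_c)  ⇒  98ω_c = 24  ⇒  ω_c = 12/49
  ⇒ ω_c¹/ω_s¹ = 12/49
Stage 2: N_ring = 16 + 2·24 = 64
Stage 2: 16(ω_s−ω_c) = −64(ω_r−ω_c),  ω_c=0, ω_s=1
Stage 2: ω_r = 0 − (16/64)(1−0) = -1/4
  ⇒ ω_r²/ω_s² = -1/4
Coupling ω_s² = ω_c¹ ⇒ overall = 12/49 × -1/4 = -3/49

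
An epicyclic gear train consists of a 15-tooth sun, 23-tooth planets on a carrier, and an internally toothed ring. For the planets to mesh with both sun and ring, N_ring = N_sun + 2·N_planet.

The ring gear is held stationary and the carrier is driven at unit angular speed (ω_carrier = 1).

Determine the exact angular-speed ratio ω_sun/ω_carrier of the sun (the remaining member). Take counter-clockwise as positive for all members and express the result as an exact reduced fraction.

76/15

N_ring = 15 + 2·23 = 61
15(ω_s−ω_c) = −61(ω_r−ω_c),  ω_r=0, ω_c=1
ω_s = 1 − (61/15)(0−1) = 76/15
ω_s/ω_c = 76/15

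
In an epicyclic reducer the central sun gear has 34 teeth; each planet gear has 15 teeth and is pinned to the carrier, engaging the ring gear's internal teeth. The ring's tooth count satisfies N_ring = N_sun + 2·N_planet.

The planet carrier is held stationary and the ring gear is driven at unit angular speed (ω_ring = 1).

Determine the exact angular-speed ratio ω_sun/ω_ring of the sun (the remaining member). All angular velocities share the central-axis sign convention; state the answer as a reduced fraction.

N_ring = 34 + 2·15 = 64
34(ω_s−ω_c) = −64(ω_r−ω_c),  ω_c=0, ω_r=1
ω_s = 0 − (64/34)(1−0) = -32/17
ω_s/ω_r = -32/17

-32/17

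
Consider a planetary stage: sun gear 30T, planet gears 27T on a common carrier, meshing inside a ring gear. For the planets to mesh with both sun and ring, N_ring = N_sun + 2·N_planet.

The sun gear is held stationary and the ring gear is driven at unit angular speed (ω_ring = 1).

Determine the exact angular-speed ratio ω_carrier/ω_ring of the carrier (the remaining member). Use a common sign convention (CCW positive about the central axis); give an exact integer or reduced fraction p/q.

N_ring = 30 + 2·27 = 84
30(ω_s−ω_c) = −84(ω_r−ω_c),  ω_s=0, ω_r=1
30(0−ω_c) = −84(1−ω_c)  ⇒  114ω_c = 84  ⇒  ω_c = 14/19
ω_c/ω_r = 14/19

14/19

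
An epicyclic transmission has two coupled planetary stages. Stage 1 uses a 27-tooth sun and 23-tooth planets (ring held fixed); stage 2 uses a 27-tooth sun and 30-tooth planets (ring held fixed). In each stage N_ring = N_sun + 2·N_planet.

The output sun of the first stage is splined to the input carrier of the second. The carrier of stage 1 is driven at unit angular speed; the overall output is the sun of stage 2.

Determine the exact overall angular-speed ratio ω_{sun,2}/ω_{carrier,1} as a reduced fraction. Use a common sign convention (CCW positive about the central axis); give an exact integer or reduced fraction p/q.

Stage 1: N_ring = 27 + 2·23 = 73
Stage 1: 27(ω_s−ω_c) = −73(ω_r−ω_c),  ω_r=0, ω_c=1
Stage 1: ω_s = 1 − (73/27)(0−1) = 100/27
  ⇒ ω_s¹/ω_c¹ = 100/27
Stage 2: N_ring = 27 + 2·30 = 87
Stage 2: 27(ω_s−ω_c) = −87(ω_r−ω_c),  ω_r=0, ω_c=1
Stage 2: ω_s = 1 − (87/27)(0−1) = 38/9
  ⇒ ω_s²/ω_c² = 38/9
Coupling ω_c² = ω_s¹ ⇒ overall = 100/27 × 38/9 = 3800/243

3800/243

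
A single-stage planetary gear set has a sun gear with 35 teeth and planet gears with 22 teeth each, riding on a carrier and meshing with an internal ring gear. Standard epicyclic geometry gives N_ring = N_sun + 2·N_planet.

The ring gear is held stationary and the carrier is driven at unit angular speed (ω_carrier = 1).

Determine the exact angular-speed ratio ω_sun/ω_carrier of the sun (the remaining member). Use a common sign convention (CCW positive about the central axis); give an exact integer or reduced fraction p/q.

N_ring = 35 + 2·22 = 79
35(ω_s−ω_c) = −79(ω_r−ω_c),  ω_r=0, ω_c=1
ω_s = 1 − (79/35)(0−1) = 114/35
ω_s/ω_c = 114/35

114/35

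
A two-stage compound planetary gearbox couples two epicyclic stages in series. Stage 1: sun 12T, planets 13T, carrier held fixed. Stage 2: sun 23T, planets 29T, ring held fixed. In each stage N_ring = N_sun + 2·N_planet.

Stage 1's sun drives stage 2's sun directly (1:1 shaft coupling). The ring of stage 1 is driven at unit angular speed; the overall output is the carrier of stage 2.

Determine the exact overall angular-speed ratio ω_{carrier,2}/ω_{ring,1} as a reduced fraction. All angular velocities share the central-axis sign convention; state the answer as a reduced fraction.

Stage 1: N_ring = 12 + 2·13 = 38
Stage 1: 12(ω_s−ω_c) = −38(ω_r−ω_c),  ω_c=0, ω_r=1
Stage 1: ω_s = 0 − (38/12)(1−0) = -19/6
  ⇒ ω_s¹/ω_r¹ = -19/6
Stage 2: N_ring = 23 + 2·29 = 81
Stage 2: 23(ω_s−ω_c) = −81(ω_r−ω_c),  ω_r=0, ω_s=1
Stage 2: 23(1−ω_c) = −81(0−ω_c)  ⇒  104ω_c = 23  ⇒  ω_c = 23/104
  ⇒ ω_c²/ω_s² = 23/104
Coupling ω_s² = ω_s¹ ⇒ overall = -19/6 × 23/104 = -437/624

-437/624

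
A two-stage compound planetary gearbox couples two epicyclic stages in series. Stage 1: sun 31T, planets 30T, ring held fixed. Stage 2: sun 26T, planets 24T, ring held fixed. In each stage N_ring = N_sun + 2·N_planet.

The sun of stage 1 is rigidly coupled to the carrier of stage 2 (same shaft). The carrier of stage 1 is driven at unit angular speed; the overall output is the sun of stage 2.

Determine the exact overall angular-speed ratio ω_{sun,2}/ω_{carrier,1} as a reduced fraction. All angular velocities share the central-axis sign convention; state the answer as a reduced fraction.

6100/403

Stage 1: N_ring = 31 + 2·30 = 91
Stage 1: 31(ω_s−ω_c) = −91(ω_r−ω_c),  ω_r=0, ω_c=1
Stage 1: ω_s = 1 − (91/31)(0−1) = 122/31
  ⇒ ω_s¹/ω_c¹ = 122/31
Stage 2: N_ring = 26 + 2·24 = 74
Stage 2: 26(ω_s−ω_c) = −74(ω_r−ω_c),  ω_r=0, ω_c=1
Stage 2: ω_s = 1 − (74/26)(0−1) = 50/13
  ⇒ ω_s²/ω_c² = 50/13
Coupling ω_c² = ω_s¹ ⇒ overall = 122/31 × 50/13 = 6100/403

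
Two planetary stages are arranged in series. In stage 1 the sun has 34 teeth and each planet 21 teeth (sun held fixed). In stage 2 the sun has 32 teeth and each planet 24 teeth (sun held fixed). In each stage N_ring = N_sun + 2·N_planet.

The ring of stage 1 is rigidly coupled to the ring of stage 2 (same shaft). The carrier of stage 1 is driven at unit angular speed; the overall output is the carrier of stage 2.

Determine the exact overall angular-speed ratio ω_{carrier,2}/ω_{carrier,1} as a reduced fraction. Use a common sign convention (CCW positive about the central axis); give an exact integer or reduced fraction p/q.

275/266

Stage 1: N_ring = 34 + 2·21 = 76
Stage 1: 34(ω_s−ω_c) = −76(ω_r−ω_c),  ω_s=0, ω_c=1
Stage 1: ω_r = 1 − (34/76)(0−1) = 55/38
  ⇒ ω_r¹/ω_c¹ = 55/38
Stage 2: N_ring = 32 + 2·24 = 80
Stage 2: 32(ω_s−ω_c) = −80(ω_r−ω_c),  ω_s=0, ω_r=1
Stage 2: 32(0−ω_c) = −80(1−ω_c)  ⇒  112ω_c = 80  ⇒  ω_c = 5/7
  ⇒ ω_c²/ω_r² = 5/7
Coupling ω_r² = ω_r¹ ⇒ overall = 55/38 × 5/7 = 275/266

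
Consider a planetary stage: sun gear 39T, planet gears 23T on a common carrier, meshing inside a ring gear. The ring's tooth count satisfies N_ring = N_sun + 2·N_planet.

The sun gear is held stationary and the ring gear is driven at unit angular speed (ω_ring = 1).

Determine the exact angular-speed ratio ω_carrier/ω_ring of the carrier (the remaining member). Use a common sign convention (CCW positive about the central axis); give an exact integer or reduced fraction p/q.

85/124

N_ring = 39 + 2·23 = 85
39(ω_s−ω_c) = −85(ω_r−ω_c),  ω_s=0, ω_r=1
39(0−ω_c) = −85(1−ω_c)  ⇒  124ω_c = 85  ⇒  ω_c = 85/124
ω_c/ω_r = 85/124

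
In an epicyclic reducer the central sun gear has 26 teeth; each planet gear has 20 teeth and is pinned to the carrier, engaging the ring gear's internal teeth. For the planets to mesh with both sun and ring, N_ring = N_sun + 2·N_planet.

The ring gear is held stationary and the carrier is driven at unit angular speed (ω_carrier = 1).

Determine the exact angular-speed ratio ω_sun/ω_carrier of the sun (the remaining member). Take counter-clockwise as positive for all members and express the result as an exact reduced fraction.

46/13

N_ring = 26 + 2·20 = 66
26(ω_s−ω_c) = −66(ω_r−ω_c),  ω_r=0, ω_c=1
ω_s = 1 − (66/26)(0−1) = 46/13
ω_s/ω_c = 46/13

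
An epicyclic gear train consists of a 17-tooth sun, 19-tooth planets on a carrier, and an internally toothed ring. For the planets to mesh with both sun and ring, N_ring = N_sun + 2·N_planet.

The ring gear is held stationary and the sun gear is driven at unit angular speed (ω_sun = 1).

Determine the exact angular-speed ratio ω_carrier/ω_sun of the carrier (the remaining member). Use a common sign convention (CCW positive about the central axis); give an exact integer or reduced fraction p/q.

17/72

N_ring = 17 + 2·19 = 55
17(ω_s−ω_c) = −55(ω_r−ω_c),  ω_r=0, ω_s=1
17(1−ω_c) = −55(0−ω_c)  ⇒  72ω_c = 17  ⇒  ω_c = 17/72
ω_c/ω_s = 17/72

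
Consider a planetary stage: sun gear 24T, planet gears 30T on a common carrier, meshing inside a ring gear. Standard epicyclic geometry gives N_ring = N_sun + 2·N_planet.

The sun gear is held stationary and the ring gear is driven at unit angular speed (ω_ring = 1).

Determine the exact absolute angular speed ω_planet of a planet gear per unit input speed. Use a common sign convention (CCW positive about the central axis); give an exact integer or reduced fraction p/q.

N_ring = 24 + 2·30 = 84
24(ω_s−ω_c) = −84(ω_r−ω_c),  ω_s=0, ω_r=1
24(0−ω_c) = −84(1−ω_c)  ⇒  108ω_c = 84  ⇒  ω_c = 7/9
sun–planet: 24·(0−7/9) = −30·(ω_p−ω_c)  ⇒  ω_p−ω_c = −(24/30)·(-7/9) = 28/45
ω_p = 7/9 + 28/45 = 7/5

7/5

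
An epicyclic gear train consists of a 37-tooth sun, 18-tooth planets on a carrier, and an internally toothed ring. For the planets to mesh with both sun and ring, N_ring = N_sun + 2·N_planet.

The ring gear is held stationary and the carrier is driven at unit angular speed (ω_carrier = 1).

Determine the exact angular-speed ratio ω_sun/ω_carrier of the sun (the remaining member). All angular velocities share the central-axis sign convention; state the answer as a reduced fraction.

110/37

N_ring = 37 + 2·18 = 73
37(ω_s−ω_c) = −73(ω_r−ω_c),  ω_r=0, ω_c=1
ω_s = 1 − (73/37)(0−1) = 110/37
ω_s/ω_c = 110/37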